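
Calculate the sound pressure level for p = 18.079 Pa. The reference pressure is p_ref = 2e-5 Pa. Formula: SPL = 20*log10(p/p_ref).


p / p_ref = 18.079 / 2e-5 = 903950
SPL = 20 * log10(903950) = 119.12 dB


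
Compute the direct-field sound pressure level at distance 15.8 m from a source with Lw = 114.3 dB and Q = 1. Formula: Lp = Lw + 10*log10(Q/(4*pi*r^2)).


4*pi*r^2 = 4*pi*15.8^2 = 3137.07 m^2
Q / (4*pi*r^2) = 1 / 3137.07 = 0.000318769
Lp = 114.3 + 10*log10(0.000318769) = 79.335 dB


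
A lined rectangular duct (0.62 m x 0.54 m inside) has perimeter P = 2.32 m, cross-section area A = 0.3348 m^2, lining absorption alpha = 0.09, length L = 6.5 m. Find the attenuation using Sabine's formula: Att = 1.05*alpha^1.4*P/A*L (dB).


alpha^1.4 = 0.09^1.4 = 0.034351
Attenuation rate = 1.05 * alpha^1.4 * P / A
= 1.05 * 0.034351 * 2.32 / 0.3348 = 0.249937 dB/m
Total Att = 0.249937 * 6.5 = 1.6246 dB


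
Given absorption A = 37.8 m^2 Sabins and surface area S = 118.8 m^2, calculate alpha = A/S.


Absorption coefficient = absorbed power / incident power
alpha = A / S = 37.8 / 118.8 = 0.31818


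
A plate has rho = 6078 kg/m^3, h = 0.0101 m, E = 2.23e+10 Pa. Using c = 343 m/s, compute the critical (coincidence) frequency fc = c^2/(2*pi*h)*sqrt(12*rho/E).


12*rho/E = 12*6078/2.23e+10 = 3.27067e-06
sqrt(12*rho/E) = sqrt(3.27067e-06) = 0.0018085
c^2/(2*pi*h) = 343^2/(2*pi*0.0101) = 1.8539e+06
fc = 1.8539e+06 * 0.0018085 = 3352.8 Hz


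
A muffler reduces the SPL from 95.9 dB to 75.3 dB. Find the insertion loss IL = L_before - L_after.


Insertion loss = SPL without muffler - SPL with muffler
IL = 95.9 - 75.3 = 20.6 dB


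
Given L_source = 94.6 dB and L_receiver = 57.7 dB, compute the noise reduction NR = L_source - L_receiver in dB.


NR = L_source - L_receiver (difference between source and receiving room levels)
NR = 94.6 - 57.7 = 36.9 dB


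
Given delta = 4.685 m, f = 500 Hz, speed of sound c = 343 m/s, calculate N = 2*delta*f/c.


N = 2*delta*f/c = 2*delta/lambda, where lambda = c/f
lambda = 343 / 500 = 0.686 m
N = 2 * 4.685 / 0.686 = 13.659


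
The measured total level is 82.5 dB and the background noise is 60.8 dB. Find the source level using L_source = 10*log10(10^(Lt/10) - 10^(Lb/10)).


10^(82.5/10) = 1.77828e+08
10^(60.8/10) = 1.20226e+06
Difference = 1.77828e+08 - 1.20226e+06 = 1.76626e+08
L_source = 10*log10(1.76626e+08) = 82.471 dB


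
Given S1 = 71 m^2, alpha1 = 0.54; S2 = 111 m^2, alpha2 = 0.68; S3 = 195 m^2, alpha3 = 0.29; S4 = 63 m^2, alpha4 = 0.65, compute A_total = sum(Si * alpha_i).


71 * 0.54 = 38.34
111 * 0.68 = 75.48
195 * 0.29 = 56.55
63 * 0.65 = 40.95
A_total = 38.34 + 75.48 + 56.55 + 40.95 = 211.32 m^2


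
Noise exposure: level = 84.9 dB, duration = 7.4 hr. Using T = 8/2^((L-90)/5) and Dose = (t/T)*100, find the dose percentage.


T_allowed = 8 / 2^((84.9 - 90)/5) = 16.2234 hr
Dose = 7.4 / 16.2234 * 100 = 45.613 %


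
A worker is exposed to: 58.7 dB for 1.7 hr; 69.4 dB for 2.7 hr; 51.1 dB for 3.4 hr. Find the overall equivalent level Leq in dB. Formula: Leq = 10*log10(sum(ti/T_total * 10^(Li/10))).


T_total = 1.7 + 2.7 + 3.4 = 7.8 hr
(1.7/7.8) * 10^(58.7/10) = 161568
(2.7/7.8) * 10^(69.4/10) = 3.01487e+06
(3.4/7.8) * 10^(51.1/10) = 56154.5
Sum = 161568 + 3.01487e+06 + 56154.5 = 3.23259e+06
Leq = 10*log10(3.23259e+06) = 65.096 dB


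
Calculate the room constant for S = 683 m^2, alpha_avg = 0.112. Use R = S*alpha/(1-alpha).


R = 683 * 0.112 / (1 - 0.112) = 86.144 m^2


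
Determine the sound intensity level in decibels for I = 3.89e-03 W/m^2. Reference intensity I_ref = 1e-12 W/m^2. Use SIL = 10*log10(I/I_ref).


I / I_ref = 3.89e-03 / 1e-12 = 3.89e+09
SIL = 10 * log10(3.89e+09) = 95.899 dB


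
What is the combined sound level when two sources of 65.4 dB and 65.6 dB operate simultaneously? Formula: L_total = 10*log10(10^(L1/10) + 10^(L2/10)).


10^(65.4/10) = 3.46737e+06
10^(65.6/10) = 3.63078e+06
Sum = 3.46737e+06 + 3.63078e+06 = 7.09815e+06
L_total = 10*log10(7.09815e+06) = 68.511 dB


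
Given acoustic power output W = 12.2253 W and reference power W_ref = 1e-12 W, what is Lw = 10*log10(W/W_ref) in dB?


W / W_ref = 12.2253 / 1e-12 = 1.22253e+13
Lw = 10 * log10(1.22253e+13) = 130.87 dB


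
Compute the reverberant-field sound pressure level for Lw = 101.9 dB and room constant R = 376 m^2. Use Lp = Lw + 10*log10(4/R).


4/R = 4/376 = 0.0106383
Lp = 101.9 + 10*log10(0.0106383) = 82.169 dB


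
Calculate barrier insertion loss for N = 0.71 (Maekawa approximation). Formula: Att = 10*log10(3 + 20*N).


3 + 20*N = 3 + 20*0.71 = 17.2
Att = 10*log10(17.2) = 12.355 dB


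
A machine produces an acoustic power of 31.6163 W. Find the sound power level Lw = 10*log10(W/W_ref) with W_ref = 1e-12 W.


W / W_ref = 31.6163 / 1e-12 = 3.16163e+13
Lw = 10 * log10(3.16163e+13) = 135 dB


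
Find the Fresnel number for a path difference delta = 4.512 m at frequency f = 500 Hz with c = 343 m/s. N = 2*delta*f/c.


N = 2*delta*f/c = 2*delta/lambda, where lambda = c/f
lambda = 343 / 500 = 0.686 m
N = 2 * 4.512 / 0.686 = 13.155


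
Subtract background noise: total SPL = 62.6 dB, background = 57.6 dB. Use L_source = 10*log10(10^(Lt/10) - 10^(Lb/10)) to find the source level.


10^(62.6/10) = 1.8197e+06
10^(57.6/10) = 575440
Difference = 1.8197e+06 - 575440 = 1.24426e+06
L_source = 10*log10(1.24426e+06) = 60.949 dB


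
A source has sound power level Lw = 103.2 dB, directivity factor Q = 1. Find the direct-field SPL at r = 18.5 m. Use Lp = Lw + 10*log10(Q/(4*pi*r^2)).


4*pi*r^2 = 4*pi*18.5^2 = 4300.84 m^2
Q / (4*pi*r^2) = 1 / 4300.84 = 0.000232513
Lp = 103.2 + 10*log10(0.000232513) = 66.864 dB


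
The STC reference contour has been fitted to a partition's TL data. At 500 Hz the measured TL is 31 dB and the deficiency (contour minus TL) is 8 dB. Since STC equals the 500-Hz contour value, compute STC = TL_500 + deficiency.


By ASTM E413, STC = value of the fitted reference contour at 500 Hz.
Contour value at 500 Hz = TL_500 + deficiency = 31 + 8 = 39
STC = 39


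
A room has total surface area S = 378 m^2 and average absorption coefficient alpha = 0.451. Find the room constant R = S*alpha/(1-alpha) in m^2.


R = 378 * 0.451 / (1 - 0.451) = 310.52 m^2


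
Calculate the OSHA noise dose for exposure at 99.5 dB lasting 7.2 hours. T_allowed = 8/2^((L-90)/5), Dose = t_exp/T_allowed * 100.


T_allowed = 8 / 2^((99.5 - 90)/5) = 2.14355 hr
Dose = 7.2 / 2.14355 * 100 = 335.89 %


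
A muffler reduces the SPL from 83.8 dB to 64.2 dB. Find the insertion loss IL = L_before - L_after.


Insertion loss = SPL without muffler - SPL with muffler
IL = 83.8 - 64.2 = 19.6 dB


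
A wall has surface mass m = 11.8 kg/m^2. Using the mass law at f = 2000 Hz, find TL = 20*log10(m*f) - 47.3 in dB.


m * f = 11.8 * 2000 = 23600
20*log10(23600) = 87.4582 dB
TL = 87.4582 - 47.3 = 40.158 dB


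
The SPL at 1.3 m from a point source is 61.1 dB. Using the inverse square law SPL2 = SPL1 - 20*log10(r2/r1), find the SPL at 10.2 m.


r2/r1 = 10.2/1.3 = 7.84615
Correction = 20*log10(7.84615) = 17.8931 dB
SPL2 = 61.1 - 17.8931 = 43.207 dB


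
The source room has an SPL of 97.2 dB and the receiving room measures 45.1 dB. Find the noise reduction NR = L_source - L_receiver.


NR = L_source - L_receiver (difference between source and receiving room levels)
NR = 97.2 - 45.1 = 52.1 dB


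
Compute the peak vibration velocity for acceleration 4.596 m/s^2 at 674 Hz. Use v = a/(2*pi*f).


omega = 2*pi*f = 2*pi*674 = 4234.87 rad/s
v = a / omega = 4.596 / 4234.87 = 0.0010853 m/s


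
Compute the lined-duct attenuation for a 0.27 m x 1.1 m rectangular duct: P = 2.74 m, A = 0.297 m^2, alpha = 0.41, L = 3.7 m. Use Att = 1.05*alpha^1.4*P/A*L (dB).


alpha^1.4 = 0.41^1.4 = 0.28701
Attenuation rate = 1.05 * alpha^1.4 * P / A
= 1.05 * 0.28701 * 2.74 / 0.297 = 2.78023 dB/m
Total Att = 2.78023 * 3.7 = 10.287 dB


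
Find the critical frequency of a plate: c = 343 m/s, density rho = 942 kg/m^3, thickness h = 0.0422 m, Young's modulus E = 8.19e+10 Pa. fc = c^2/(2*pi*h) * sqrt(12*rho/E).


12*rho/E = 12*942/8.19e+10 = 1.38022e-07
sqrt(12*rho/E) = sqrt(1.38022e-07) = 0.000371513
c^2/(2*pi*h) = 343^2/(2*pi*0.0422) = 443707
fc = 443707 * 0.000371513 = 164.84 Hz


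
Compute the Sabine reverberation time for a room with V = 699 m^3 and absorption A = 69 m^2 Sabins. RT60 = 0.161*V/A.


RT60 = 0.161 * 699 / 69 = 1.631 s


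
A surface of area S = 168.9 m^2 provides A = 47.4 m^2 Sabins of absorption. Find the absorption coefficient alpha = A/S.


Absorption coefficient = absorbed power / incident power
alpha = A / S = 47.4 / 168.9 = 0.28064


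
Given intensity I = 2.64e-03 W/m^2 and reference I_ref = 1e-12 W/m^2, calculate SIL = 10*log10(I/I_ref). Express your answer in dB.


I / I_ref = 2.64e-03 / 1e-12 = 2.64e+09
SIL = 10 * log10(2.64e+09) = 94.216 dB


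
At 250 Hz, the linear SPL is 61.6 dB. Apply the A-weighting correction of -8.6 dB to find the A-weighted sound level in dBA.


A-weighting table: 250 Hz -> -8.6 dB correction
SPL_A = SPL + correction = 61.6 + (-8.6) = 53 dBA


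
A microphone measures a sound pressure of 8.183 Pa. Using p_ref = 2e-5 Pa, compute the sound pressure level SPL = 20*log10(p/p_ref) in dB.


p / p_ref = 8.183 / 2e-5 = 409150
SPL = 20 * log10(409150) = 112.24 dB


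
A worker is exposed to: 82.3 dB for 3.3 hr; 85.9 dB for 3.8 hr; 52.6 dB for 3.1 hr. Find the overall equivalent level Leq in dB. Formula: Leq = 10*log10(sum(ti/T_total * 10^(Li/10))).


T_total = 3.3 + 3.8 + 3.1 = 10.2 hr
(3.3/10.2) * 10^(82.3/10) = 5.49432e+07
(3.8/10.2) * 10^(85.9/10) = 1.44938e+08
(3.1/10.2) * 10^(52.6/10) = 55304.6
Sum = 5.49432e+07 + 1.44938e+08 + 55304.6 = 1.99937e+08
Leq = 10*log10(1.99937e+08) = 83.009 dB


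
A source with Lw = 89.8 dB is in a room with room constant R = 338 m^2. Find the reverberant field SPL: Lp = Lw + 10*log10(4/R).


4/R = 4/338 = 0.0118343
Lp = 89.8 + 10*log10(0.0118343) = 70.531 dB


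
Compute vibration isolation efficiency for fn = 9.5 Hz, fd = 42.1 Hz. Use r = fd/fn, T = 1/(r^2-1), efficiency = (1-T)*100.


r = 42.1 / 9.5 = 4.43158
r^2 - 1 = 4.43158^2 - 1 = 18.6389
T = 1/18.6389 = 0.0536512
Efficiency = (1 - 0.0536512)*100 = 94.635 %


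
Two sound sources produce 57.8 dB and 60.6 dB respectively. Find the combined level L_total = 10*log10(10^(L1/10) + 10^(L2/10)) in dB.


10^(57.8/10) = 602560
10^(60.6/10) = 1.14815e+06
Sum = 602560 + 1.14815e+06 = 1.75071e+06
L_total = 10*log10(1.75071e+06) = 62.432 dB


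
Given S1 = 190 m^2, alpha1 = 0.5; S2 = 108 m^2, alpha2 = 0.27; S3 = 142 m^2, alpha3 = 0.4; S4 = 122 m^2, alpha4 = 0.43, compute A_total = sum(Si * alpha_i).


190 * 0.5 = 95
108 * 0.27 = 29.16
142 * 0.4 = 56.8
122 * 0.43 = 52.46
A_total = 95 + 29.16 + 56.8 + 52.46 = 233.42 m^2


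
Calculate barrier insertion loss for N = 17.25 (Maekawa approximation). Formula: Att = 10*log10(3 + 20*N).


3 + 20*N = 3 + 20*17.25 = 348
Att = 10*log10(348) = 25.416 dB


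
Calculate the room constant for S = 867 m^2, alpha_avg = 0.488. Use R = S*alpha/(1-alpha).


R = 867 * 0.488 / (1 - 0.488) = 826.36 m^2


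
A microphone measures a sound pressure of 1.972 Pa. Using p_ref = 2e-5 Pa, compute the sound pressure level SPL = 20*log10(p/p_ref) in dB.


p / p_ref = 1.972 / 2e-5 = 98600
SPL = 20 * log10(98600) = 99.878 dB


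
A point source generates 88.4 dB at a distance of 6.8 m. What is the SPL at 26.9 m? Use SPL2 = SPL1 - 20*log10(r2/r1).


r2/r1 = 26.9/6.8 = 3.95588
Correction = 20*log10(3.95588) = 11.9449 dB
SPL2 = 88.4 - 11.9449 = 76.455 dB


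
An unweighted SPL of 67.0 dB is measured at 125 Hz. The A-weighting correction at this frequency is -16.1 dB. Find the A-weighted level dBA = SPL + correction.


A-weighting table: 125 Hz -> -16.1 dB correction
SPL_A = SPL + correction = 67.0 + (-16.1) = 50.9 dBA


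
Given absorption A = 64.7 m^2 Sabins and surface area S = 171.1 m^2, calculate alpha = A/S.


Absorption coefficient = absorbed power / incident power
alpha = A / S = 64.7 / 171.1 = 0.37814


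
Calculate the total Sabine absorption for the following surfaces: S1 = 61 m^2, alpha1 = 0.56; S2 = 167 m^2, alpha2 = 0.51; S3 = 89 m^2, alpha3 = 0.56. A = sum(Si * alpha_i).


61 * 0.56 = 34.16
167 * 0.51 = 85.17
89 * 0.56 = 49.84
A_total = 34.16 + 85.17 + 49.84 = 169.17 m^2


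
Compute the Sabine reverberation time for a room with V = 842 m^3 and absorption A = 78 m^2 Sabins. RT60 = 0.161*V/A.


RT60 = 0.161 * 842 / 78 = 1.738 s


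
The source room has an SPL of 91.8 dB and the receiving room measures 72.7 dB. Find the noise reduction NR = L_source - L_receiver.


NR = L_source - L_receiver (difference between source and receiving room levels)
NR = 91.8 - 72.7 = 19.1 dB


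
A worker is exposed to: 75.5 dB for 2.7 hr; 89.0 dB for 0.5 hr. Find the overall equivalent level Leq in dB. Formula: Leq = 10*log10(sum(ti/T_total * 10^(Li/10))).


T_total = 2.7 + 0.5 = 3.2 hr
(2.7/3.2) * 10^(75.5/10) = 2.99374e+07
(0.5/3.2) * 10^(89.0/10) = 1.24114e+08
Sum = 2.99374e+07 + 1.24114e+08 = 1.54051e+08
Leq = 10*log10(1.54051e+08) = 81.877 dB


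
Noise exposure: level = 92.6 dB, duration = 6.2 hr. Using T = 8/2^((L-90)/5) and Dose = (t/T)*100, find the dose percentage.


T_allowed = 8 / 2^((92.6 - 90)/5) = 5.57897 hr
Dose = 6.2 / 5.57897 * 100 = 111.13 %


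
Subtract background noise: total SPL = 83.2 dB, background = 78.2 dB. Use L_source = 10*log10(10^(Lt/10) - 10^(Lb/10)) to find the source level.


10^(83.2/10) = 2.0893e+08
10^(78.2/10) = 6.60693e+07
Difference = 2.0893e+08 - 6.60693e+07 = 1.42861e+08
L_source = 10*log10(1.42861e+08) = 81.549 dB


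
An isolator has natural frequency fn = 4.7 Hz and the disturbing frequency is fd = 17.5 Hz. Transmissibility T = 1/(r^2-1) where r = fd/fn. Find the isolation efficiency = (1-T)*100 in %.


r = 17.5 / 4.7 = 3.7234
r^2 - 1 = 3.7234^2 - 1 = 12.8637
T = 1/12.8637 = 0.0777381
Efficiency = (1 - 0.0777381)*100 = 92.226 %


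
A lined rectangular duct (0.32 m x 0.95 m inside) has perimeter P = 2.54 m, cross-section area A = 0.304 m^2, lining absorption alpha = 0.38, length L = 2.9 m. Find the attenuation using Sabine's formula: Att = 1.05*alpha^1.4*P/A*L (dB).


alpha^1.4 = 0.38^1.4 = 0.258046
Attenuation rate = 1.05 * alpha^1.4 * P / A
= 1.05 * 0.258046 * 2.54 / 0.304 = 2.26384 dB/m
Total Att = 2.26384 * 2.9 = 6.5651 dB


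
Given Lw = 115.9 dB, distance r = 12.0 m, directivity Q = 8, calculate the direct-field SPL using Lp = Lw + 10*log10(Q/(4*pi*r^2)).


4*pi*r^2 = 4*pi*12.0^2 = 1809.56 m^2
Q / (4*pi*r^2) = 8 / 1809.56 = 0.00442096
Lp = 115.9 + 10*log10(0.00442096) = 92.355 dB


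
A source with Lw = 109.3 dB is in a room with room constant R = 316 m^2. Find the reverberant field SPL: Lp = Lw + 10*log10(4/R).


4/R = 4/316 = 0.0126582
Lp = 109.3 + 10*log10(0.0126582) = 90.324 dB


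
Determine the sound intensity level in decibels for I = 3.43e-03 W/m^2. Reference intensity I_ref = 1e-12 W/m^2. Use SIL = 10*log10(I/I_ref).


I / I_ref = 3.43e-03 / 1e-12 = 3.43e+09
SIL = 10 * log10(3.43e+09) = 95.353 dB


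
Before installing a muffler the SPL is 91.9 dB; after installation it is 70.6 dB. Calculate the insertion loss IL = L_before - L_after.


Insertion loss = SPL without muffler - SPL with muffler
IL = 91.9 - 70.6 = 21.3 dB


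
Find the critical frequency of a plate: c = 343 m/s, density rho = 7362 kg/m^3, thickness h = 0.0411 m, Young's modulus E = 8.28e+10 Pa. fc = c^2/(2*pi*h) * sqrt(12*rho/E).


12*rho/E = 12*7362/8.28e+10 = 1.06696e-06
sqrt(12*rho/E) = sqrt(1.06696e-06) = 0.00103294
c^2/(2*pi*h) = 343^2/(2*pi*0.0411) = 455582
fc = 455582 * 0.00103294 = 470.59 Hz


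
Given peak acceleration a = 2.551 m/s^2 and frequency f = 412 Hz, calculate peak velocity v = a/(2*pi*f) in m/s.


omega = 2*pi*f = 2*pi*412 = 2588.67 rad/s
v = a / omega = 2.551 / 2588.67 = 0.00098545 m/s


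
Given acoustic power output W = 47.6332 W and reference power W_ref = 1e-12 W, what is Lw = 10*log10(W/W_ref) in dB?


W / W_ref = 47.6332 / 1e-12 = 4.76332e+13
Lw = 10 * log10(4.76332e+13) = 136.78 dB


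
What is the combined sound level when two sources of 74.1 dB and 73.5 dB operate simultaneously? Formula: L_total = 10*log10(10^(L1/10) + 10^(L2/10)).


10^(74.1/10) = 2.5704e+07
10^(73.5/10) = 2.23872e+07
Sum = 2.5704e+07 + 2.23872e+07 = 4.80912e+07
L_total = 10*log10(4.80912e+07) = 76.821 dB


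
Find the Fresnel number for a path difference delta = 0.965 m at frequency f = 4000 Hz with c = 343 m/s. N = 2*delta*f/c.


N = 2*delta*f/c = 2*delta/lambda, where lambda = c/f
lambda = 343 / 4000 = 0.08575 m
N = 2 * 0.965 / 0.08575 = 22.507


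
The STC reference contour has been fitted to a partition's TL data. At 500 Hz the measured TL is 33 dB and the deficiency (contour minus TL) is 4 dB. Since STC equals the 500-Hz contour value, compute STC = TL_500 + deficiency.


By ASTM E413, STC = value of the fitted reference contour at 500 Hz.
Contour value at 500 Hz = TL_500 + deficiency = 33 + 4 = 37
STC = 37


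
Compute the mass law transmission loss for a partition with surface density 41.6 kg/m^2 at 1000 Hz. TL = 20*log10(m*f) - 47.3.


m * f = 41.6 * 1000 = 41600
20*log10(41600) = 92.3819 dB
TL = 92.3819 - 47.3 = 45.082 dB


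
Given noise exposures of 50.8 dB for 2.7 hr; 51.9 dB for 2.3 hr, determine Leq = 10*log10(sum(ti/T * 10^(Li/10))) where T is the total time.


T_total = 2.7 + 2.3 = 5.0 hr
(2.7/5.0) * 10^(50.8/10) = 64922.3
(2.3/5.0) * 10^(51.9/10) = 71245.6
Sum = 64922.3 + 71245.6 = 136168
Leq = 10*log10(136168) = 51.341 dB


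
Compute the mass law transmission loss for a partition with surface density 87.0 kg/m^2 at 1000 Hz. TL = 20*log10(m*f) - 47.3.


m * f = 87.0 * 1000 = 87000
20*log10(87000) = 98.7904 dB
TL = 98.7904 - 47.3 = 51.49 dB


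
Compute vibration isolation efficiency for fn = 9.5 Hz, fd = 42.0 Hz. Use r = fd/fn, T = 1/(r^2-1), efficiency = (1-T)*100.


r = 42.0 / 9.5 = 4.42105
r^2 - 1 = 4.42105^2 - 1 = 18.5457
T = 1/18.5457 = 0.0539209
Efficiency = (1 - 0.0539209)*100 = 94.608 %


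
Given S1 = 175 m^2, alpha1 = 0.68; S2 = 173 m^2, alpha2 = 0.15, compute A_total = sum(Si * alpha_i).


175 * 0.68 = 119
173 * 0.15 = 25.95
A_total = 119 + 25.95 = 144.95 m^2


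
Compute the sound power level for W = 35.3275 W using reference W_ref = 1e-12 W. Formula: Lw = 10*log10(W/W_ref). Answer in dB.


W / W_ref = 35.3275 / 1e-12 = 3.53275e+13
Lw = 10 * log10(3.53275e+13) = 135.48 dB


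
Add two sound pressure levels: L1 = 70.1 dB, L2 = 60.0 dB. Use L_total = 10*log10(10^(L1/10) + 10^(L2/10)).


10^(70.1/10) = 1.02329e+07
10^(60.0/10) = 1e+06
Sum = 1.02329e+07 + 1e+06 = 1.12329e+07
L_total = 10*log10(1.12329e+07) = 70.505 dB


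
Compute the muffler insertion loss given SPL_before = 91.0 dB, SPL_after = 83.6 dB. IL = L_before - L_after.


Insertion loss = SPL without muffler - SPL with muffler
IL = 91.0 - 83.6 = 7.4 dB


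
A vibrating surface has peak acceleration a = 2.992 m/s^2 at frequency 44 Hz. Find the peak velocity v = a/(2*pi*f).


omega = 2*pi*f = 2*pi*44 = 276.46 rad/s
v = a / omega = 2.992 / 276.46 = 0.010823 m/s


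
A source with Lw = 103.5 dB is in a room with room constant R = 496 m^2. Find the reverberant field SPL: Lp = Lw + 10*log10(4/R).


4/R = 4/496 = 0.00806452
Lp = 103.5 + 10*log10(0.00806452) = 82.566 dB


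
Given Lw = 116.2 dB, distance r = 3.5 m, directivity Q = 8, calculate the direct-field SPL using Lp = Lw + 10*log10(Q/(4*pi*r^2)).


4*pi*r^2 = 4*pi*3.5^2 = 153.938 m^2
Q / (4*pi*r^2) = 8 / 153.938 = 0.051969
Lp = 116.2 + 10*log10(0.051969) = 103.36 dB


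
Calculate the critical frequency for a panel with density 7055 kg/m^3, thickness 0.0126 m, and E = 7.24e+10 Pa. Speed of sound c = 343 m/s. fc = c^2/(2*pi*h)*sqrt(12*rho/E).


12*rho/E = 12*7055/7.24e+10 = 1.16934e-06
sqrt(12*rho/E) = sqrt(1.16934e-06) = 0.00108136
c^2/(2*pi*h) = 343^2/(2*pi*0.0126) = 1.48607e+06
fc = 1.48607e+06 * 0.00108136 = 1607 Hz


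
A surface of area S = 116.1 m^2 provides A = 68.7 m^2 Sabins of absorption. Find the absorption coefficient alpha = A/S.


Absorption coefficient = absorbed power / incident power
alpha = A / S = 68.7 / 116.1 = 0.59173


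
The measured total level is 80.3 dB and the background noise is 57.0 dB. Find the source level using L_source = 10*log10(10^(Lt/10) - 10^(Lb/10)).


10^(80.3/10) = 1.07152e+08
10^(57.0/10) = 501187
Difference = 1.07152e+08 - 501187 = 1.06651e+08
L_source = 10*log10(1.06651e+08) = 80.28 dB


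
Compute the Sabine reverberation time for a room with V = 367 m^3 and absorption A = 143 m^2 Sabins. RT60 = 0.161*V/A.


RT60 = 0.161 * 367 / 143 = 0.4132 s


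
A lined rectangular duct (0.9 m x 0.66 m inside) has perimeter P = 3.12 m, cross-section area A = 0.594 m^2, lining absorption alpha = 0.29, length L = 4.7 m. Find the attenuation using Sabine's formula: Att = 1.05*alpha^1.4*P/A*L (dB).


alpha^1.4 = 0.29^1.4 = 0.176749
Attenuation rate = 1.05 * alpha^1.4 * P / A
= 1.05 * 0.176749 * 3.12 / 0.594 = 0.974798 dB/m
Total Att = 0.974798 * 4.7 = 4.5816 dB


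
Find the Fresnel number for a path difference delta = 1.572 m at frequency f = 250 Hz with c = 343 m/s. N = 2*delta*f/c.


N = 2*delta*f/c = 2*delta/lambda, where lambda = c/f
lambda = 343 / 250 = 1.372 m
N = 2 * 1.572 / 1.372 = 2.2915


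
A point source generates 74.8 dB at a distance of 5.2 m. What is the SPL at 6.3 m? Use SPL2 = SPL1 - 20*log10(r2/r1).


r2/r1 = 6.3/5.2 = 1.21154
Correction = 20*log10(1.21154) = 1.66676 dB
SPL2 = 74.8 - 1.66676 = 73.133 dB


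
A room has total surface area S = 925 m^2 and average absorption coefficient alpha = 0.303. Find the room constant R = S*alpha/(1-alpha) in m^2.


R = 925 * 0.303 / (1 - 0.303) = 402.12 m^2


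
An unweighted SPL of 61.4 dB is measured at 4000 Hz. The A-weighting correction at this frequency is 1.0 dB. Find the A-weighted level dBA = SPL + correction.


A-weighting table: 4000 Hz -> 1.0 dB correction
SPL_A = SPL + correction = 61.4 + (1.0) = 62.4 dBA


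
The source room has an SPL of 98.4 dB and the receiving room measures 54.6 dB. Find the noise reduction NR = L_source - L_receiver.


NR = L_source - L_receiver (difference between source and receiving room levels)
NR = 98.4 - 54.6 = 43.8 dB


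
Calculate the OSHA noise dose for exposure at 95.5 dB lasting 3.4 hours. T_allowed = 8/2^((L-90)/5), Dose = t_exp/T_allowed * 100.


T_allowed = 8 / 2^((95.5 - 90)/5) = 3.73213 hr
Dose = 3.4 / 3.73213 * 100 = 91.101 %


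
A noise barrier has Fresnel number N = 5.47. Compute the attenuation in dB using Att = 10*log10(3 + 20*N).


3 + 20*N = 3 + 20*5.47 = 112.4
Att = 10*log10(112.4) = 20.508 dB


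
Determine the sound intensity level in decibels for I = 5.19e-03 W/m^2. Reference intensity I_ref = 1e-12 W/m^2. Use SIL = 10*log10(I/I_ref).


I / I_ref = 5.19e-03 / 1e-12 = 5.19e+09
SIL = 10 * log10(5.19e+09) = 97.152 dB


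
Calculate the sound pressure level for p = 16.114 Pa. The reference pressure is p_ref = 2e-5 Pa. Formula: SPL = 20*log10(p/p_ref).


p / p_ref = 16.114 / 2e-5 = 805700
SPL = 20 * log10(805700) = 118.12 dB


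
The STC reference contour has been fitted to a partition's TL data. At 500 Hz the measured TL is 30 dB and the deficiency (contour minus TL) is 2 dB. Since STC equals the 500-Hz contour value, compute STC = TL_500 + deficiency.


By ASTM E413, STC = value of the fitted reference contour at 500 Hz.
Contour value at 500 Hz = TL_500 + deficiency = 30 + 2 = 32
STC = 32


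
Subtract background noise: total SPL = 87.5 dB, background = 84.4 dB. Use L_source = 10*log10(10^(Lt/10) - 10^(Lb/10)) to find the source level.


10^(87.5/10) = 5.62341e+08
10^(84.4/10) = 2.75423e+08
Difference = 5.62341e+08 - 2.75423e+08 = 2.86918e+08
L_source = 10*log10(2.86918e+08) = 84.578 dB


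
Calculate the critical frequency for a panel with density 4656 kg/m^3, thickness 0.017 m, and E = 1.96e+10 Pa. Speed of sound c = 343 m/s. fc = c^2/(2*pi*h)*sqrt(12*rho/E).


12*rho/E = 12*4656/1.96e+10 = 2.85061e-06
sqrt(12*rho/E) = sqrt(2.85061e-06) = 0.00168837
c^2/(2*pi*h) = 343^2/(2*pi*0.017) = 1.10144e+06
fc = 1.10144e+06 * 0.00168837 = 1859.6 Hz


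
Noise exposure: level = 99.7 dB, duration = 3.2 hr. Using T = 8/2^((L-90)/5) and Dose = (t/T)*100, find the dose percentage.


T_allowed = 8 / 2^((99.7 - 90)/5) = 2.08493 hr
Dose = 3.2 / 2.08493 * 100 = 153.48 %


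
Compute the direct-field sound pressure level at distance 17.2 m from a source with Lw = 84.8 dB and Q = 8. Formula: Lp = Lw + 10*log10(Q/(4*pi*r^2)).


4*pi*r^2 = 4*pi*17.2^2 = 3717.64 m^2
Q / (4*pi*r^2) = 8 / 3717.64 = 0.0021519
Lp = 84.8 + 10*log10(0.0021519) = 58.128 dB


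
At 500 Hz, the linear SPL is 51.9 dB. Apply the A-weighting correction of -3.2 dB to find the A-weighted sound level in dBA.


A-weighting table: 500 Hz -> -3.2 dB correction
SPL_A = SPL + correction = 51.9 + (-3.2) = 48.7 dBA


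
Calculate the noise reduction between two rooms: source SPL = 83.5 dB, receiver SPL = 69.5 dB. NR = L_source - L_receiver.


NR = L_source - L_receiver (difference between source and receiving room levels)
NR = 83.5 - 69.5 = 14 dB


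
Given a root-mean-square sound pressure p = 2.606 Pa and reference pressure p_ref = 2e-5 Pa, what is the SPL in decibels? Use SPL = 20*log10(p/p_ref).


p / p_ref = 2.606 / 2e-5 = 130300
SPL = 20 * log10(130300) = 102.3 dB


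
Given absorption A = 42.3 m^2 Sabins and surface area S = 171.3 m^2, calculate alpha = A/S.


Absorption coefficient = absorbed power / incident power
alpha = A / S = 42.3 / 171.3 = 0.24694


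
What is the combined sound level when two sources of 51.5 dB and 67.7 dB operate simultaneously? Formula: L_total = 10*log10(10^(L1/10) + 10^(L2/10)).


10^(51.5/10) = 141254
10^(67.7/10) = 5.88844e+06
Sum = 141254 + 5.88844e+06 = 6.02969e+06
L_total = 10*log10(6.02969e+06) = 67.803 dB


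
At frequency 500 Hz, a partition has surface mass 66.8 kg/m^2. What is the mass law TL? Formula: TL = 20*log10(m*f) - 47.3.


m * f = 66.8 * 500 = 33400
20*log10(33400) = 90.4749 dB
TL = 90.4749 - 47.3 = 43.175 dB


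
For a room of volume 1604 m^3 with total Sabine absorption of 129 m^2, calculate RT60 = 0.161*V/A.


RT60 = 0.161 * 1604 / 129 = 2.0019 s


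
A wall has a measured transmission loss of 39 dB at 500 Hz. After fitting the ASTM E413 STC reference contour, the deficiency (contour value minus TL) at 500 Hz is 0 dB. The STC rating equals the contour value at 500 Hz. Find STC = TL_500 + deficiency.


By ASTM E413, STC = value of the fitted reference contour at 500 Hz.
Contour value at 500 Hz = TL_500 + deficiency = 39 + 0 = 39
STC = 39


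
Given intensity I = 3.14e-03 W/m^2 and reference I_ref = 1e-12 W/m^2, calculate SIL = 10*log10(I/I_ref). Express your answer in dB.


I / I_ref = 3.14e-03 / 1e-12 = 3.14e+09
SIL = 10 * log10(3.14e+09) = 94.969 dB


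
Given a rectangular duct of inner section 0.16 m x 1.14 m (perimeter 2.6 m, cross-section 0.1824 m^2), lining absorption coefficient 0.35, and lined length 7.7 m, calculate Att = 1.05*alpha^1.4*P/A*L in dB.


alpha^1.4 = 0.35^1.4 = 0.229983
Attenuation rate = 1.05 * alpha^1.4 * P / A
= 1.05 * 0.229983 * 2.6 / 0.1824 = 3.44218 dB/m
Total Att = 3.44218 * 7.7 = 26.505 dB


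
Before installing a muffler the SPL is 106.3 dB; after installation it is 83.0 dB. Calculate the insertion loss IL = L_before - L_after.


Insertion loss = SPL without muffler - SPL with muffler
IL = 106.3 - 83.0 = 23.3 dB


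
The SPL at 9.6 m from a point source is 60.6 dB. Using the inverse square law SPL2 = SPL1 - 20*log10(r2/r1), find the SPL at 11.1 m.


r2/r1 = 11.1/9.6 = 1.15625
Correction = 20*log10(1.15625) = 1.26103 dB
SPL2 = 60.6 - 1.26103 = 59.339 dB


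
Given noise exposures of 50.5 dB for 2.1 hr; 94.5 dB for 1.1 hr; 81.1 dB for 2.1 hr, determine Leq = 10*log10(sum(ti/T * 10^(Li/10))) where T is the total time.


T_total = 2.1 + 1.1 + 2.1 = 5.3 hr
(2.1/5.3) * 10^(50.5/10) = 44457.3
(1.1/5.3) * 10^(94.5/10) = 5.84947e+08
(2.1/5.3) * 10^(81.1/10) = 5.10439e+07
Sum = 44457.3 + 5.84947e+08 + 5.10439e+07 = 6.36035e+08
Leq = 10*log10(6.36035e+08) = 88.035 dB


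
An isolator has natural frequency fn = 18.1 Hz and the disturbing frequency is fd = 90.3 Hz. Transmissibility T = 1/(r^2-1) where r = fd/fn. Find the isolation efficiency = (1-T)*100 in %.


r = 90.3 / 18.1 = 4.98895
r^2 - 1 = 4.98895^2 - 1 = 23.8896
T = 1/23.8896 = 0.0418592
Efficiency = (1 - 0.0418592)*100 = 95.814 %


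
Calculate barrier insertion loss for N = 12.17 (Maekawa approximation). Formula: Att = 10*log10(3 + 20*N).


3 + 20*N = 3 + 20*12.17 = 246.4
Att = 10*log10(246.4) = 23.916 dB


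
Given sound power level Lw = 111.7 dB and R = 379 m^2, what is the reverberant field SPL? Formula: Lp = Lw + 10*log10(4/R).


4/R = 4/379 = 0.0105541
Lp = 111.7 + 10*log10(0.0105541) = 91.934 dB


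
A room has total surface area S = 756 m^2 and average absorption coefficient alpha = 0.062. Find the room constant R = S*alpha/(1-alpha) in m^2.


R = 756 * 0.062 / (1 - 0.062) = 49.97 m^2


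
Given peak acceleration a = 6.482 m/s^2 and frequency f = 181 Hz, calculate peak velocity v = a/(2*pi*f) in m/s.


omega = 2*pi*f = 2*pi*181 = 1137.26 rad/s
v = a / omega = 6.482 / 1137.26 = 0.0056997 m/s


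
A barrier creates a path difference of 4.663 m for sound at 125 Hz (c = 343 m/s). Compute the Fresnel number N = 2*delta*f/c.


N = 2*delta*f/c = 2*delta/lambda, where lambda = c/f
lambda = 343 / 125 = 2.744 m
N = 2 * 4.663 / 2.744 = 3.3987


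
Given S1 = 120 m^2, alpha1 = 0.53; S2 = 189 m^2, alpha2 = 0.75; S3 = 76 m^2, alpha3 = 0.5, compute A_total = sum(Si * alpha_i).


120 * 0.53 = 63.6
189 * 0.75 = 141.75
76 * 0.5 = 38
A_total = 63.6 + 141.75 + 38 = 243.35 m^2


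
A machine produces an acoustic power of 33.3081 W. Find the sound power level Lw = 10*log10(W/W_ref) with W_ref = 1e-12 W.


W / W_ref = 33.3081 / 1e-12 = 3.33081e+13
Lw = 10 * log10(3.33081e+13) = 135.23 dB


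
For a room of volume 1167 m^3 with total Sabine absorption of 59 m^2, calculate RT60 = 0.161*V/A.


RT60 = 0.161 * 1167 / 59 = 3.1845 s


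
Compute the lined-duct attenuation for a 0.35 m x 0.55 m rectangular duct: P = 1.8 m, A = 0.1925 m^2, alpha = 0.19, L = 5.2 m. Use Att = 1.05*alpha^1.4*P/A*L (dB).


alpha^1.4 = 0.19^1.4 = 0.0977811
Attenuation rate = 1.05 * alpha^1.4 * P / A
= 1.05 * 0.0977811 * 1.8 / 0.1925 = 0.960033 dB/m
Total Att = 0.960033 * 5.2 = 4.9922 dB


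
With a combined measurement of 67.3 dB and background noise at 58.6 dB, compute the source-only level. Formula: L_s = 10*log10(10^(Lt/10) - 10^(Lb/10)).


10^(67.3/10) = 5.37032e+06
10^(58.6/10) = 724436
Difference = 5.37032e+06 - 724436 = 4.64588e+06
L_source = 10*log10(4.64588e+06) = 66.671 dB


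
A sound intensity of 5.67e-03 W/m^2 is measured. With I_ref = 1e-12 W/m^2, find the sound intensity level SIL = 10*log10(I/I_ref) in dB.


I / I_ref = 5.67e-03 / 1e-12 = 5.67e+09
SIL = 10 * log10(5.67e+09) = 97.536 dB


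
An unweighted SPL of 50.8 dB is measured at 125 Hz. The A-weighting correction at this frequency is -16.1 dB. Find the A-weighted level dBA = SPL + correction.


A-weighting table: 125 Hz -> -16.1 dB correction
SPL_A = SPL + correction = 50.8 + (-16.1) = 34.7 dBA


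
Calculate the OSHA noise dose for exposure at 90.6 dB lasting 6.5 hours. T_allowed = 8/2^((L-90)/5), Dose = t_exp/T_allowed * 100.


T_allowed = 8 / 2^((90.6 - 90)/5) = 7.3615 hr
Dose = 6.5 / 7.3615 * 100 = 88.297 %


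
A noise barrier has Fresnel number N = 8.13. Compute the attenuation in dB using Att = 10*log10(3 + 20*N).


3 + 20*N = 3 + 20*8.13 = 165.6
Att = 10*log10(165.6) = 22.191 dB


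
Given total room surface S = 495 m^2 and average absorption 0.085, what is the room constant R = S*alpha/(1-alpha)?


R = 495 * 0.085 / (1 - 0.085) = 45.984 m^2


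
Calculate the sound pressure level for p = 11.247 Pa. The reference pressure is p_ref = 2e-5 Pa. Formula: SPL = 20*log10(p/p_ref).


p / p_ref = 11.247 / 2e-5 = 562350
SPL = 20 * log10(562350) = 115 dB


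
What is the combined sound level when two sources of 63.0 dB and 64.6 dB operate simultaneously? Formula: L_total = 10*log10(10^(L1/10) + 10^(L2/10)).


10^(63.0/10) = 1.99526e+06
10^(64.6/10) = 2.88403e+06
Sum = 1.99526e+06 + 2.88403e+06 = 4.87929e+06
L_total = 10*log10(4.87929e+06) = 66.884 dB


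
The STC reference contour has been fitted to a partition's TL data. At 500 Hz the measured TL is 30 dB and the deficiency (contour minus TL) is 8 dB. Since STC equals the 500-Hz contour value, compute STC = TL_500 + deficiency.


By ASTM E413, STC = value of the fitted reference contour at 500 Hz.
Contour value at 500 Hz = TL_500 + deficiency = 30 + 8 = 38
STC = 38


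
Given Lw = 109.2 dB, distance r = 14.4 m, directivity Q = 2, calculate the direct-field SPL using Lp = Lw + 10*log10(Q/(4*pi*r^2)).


4*pi*r^2 = 4*pi*14.4^2 = 2605.76 m^2
Q / (4*pi*r^2) = 2 / 2605.76 = 0.00076753
Lp = 109.2 + 10*log10(0.00076753) = 78.051 dB


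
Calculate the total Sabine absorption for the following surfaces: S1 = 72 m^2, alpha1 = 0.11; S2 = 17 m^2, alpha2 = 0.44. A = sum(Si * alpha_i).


72 * 0.11 = 7.92
17 * 0.44 = 7.48
A_total = 7.92 + 7.48 = 15.4 m^2


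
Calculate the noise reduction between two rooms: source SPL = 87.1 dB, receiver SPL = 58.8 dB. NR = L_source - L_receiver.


NR = L_source - L_receiver (difference between source and receiving room levels)
NR = 87.1 - 58.8 = 28.3 dB


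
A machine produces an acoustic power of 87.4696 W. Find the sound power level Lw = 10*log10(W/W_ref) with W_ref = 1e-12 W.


W / W_ref = 87.4696 / 1e-12 = 8.74696e+13
Lw = 10 * log10(8.74696e+13) = 139.42 dB


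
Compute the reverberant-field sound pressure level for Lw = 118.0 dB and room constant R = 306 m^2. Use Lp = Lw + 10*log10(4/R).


4/R = 4/306 = 0.0130719
Lp = 118.0 + 10*log10(0.0130719) = 99.163 dB


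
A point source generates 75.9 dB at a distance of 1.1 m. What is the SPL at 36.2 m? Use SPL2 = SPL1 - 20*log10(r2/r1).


r2/r1 = 36.2/1.1 = 32.9091
Correction = 20*log10(32.9091) = 30.3463 dB
SPL2 = 75.9 - 30.3463 = 45.554 dB


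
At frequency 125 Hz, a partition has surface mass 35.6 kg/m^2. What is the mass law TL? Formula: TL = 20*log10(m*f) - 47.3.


m * f = 35.6 * 125 = 4450
20*log10(4450) = 72.9672 dB
TL = 72.9672 - 47.3 = 25.667 dB


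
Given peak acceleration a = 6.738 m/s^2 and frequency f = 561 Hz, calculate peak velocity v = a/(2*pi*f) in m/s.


omega = 2*pi*f = 2*pi*561 = 3524.87 rad/s
v = a / omega = 6.738 / 3524.87 = 0.0019116 m/s


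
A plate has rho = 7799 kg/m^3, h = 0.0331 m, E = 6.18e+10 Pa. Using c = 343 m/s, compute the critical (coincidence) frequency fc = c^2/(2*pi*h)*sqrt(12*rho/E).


12*rho/E = 12*7799/6.18e+10 = 1.51437e-06
sqrt(12*rho/E) = sqrt(1.51437e-06) = 0.0012306
c^2/(2*pi*h) = 343^2/(2*pi*0.0331) = 565692
fc = 565692 * 0.0012306 = 696.14 Hz


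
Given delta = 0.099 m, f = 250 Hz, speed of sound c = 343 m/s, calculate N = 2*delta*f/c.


N = 2*delta*f/c = 2*delta/lambda, where lambda = c/f
lambda = 343 / 250 = 1.372 m
N = 2 * 0.099 / 1.372 = 0.14431


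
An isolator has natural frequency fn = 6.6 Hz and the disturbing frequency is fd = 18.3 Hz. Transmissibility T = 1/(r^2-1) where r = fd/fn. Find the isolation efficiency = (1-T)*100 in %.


r = 18.3 / 6.6 = 2.77273
r^2 - 1 = 2.77273^2 - 1 = 6.68803
T = 1/6.68803 = 0.149521
Efficiency = (1 - 0.149521)*100 = 85.048 %


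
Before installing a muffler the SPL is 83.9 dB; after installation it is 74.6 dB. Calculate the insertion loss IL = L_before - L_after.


Insertion loss = SPL without muffler - SPL with muffler
IL = 83.9 - 74.6 = 9.3 dB


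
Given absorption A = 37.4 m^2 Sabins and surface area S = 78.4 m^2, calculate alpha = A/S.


Absorption coefficient = absorbed power / incident power
alpha = A / S = 37.4 / 78.4 = 0.47704


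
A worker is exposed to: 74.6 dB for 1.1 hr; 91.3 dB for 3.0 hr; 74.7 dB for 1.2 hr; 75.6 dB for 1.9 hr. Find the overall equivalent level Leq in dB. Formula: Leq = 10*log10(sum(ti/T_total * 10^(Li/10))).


T_total = 1.1 + 3.0 + 1.2 + 1.9 = 7.2 hr
(1.1/7.2) * 10^(74.6/10) = 4.40616e+06
(3.0/7.2) * 10^(91.3/10) = 5.62068e+08
(1.2/7.2) * 10^(74.7/10) = 4.91868e+06
(1.9/7.2) * 10^(75.6/10) = 9.58123e+06
Sum = 4.40616e+06 + 5.62068e+08 + 4.91868e+06 + 9.58123e+06 = 5.80974e+08
Leq = 10*log10(5.80974e+08) = 87.642 dB


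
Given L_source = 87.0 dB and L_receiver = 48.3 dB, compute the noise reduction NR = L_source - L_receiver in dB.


NR = L_source - L_receiver (difference between source and receiving room levels)
NR = 87.0 - 48.3 = 38.7 dB


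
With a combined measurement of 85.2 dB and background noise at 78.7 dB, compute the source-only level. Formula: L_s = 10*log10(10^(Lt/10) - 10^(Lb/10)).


10^(85.2/10) = 3.31131e+08
10^(78.7/10) = 7.4131e+07
Difference = 3.31131e+08 - 7.4131e+07 = 2.57e+08
L_source = 10*log10(2.57e+08) = 84.099 dB


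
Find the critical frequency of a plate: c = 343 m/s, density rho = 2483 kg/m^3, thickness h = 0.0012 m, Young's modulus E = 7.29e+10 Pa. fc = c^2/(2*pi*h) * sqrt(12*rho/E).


12*rho/E = 12*2483/7.29e+10 = 4.08724e-07
sqrt(12*rho/E) = sqrt(4.08724e-07) = 0.000639315
c^2/(2*pi*h) = 343^2/(2*pi*0.0012) = 1.56037e+07
fc = 1.56037e+07 * 0.000639315 = 9975.7 Hz


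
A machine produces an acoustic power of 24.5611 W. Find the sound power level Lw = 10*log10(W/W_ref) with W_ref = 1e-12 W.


W / W_ref = 24.5611 / 1e-12 = 2.45611e+13
Lw = 10 * log10(2.45611e+13) = 133.9 dB


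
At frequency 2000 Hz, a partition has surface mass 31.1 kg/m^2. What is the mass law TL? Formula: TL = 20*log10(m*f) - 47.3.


m * f = 31.1 * 2000 = 62200
20*log10(62200) = 95.8758 dB
TL = 95.8758 - 47.3 = 48.576 dB


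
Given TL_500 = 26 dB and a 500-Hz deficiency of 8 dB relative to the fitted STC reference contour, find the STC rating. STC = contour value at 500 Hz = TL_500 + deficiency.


By ASTM E413, STC = value of the fitted reference contour at 500 Hz.
Contour value at 500 Hz = TL_500 + deficiency = 26 + 8 = 34
STC = 34


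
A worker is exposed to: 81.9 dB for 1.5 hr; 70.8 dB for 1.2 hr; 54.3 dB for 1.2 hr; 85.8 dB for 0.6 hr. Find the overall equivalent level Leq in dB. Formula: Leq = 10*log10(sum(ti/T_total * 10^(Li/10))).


T_total = 1.5 + 1.2 + 1.2 + 0.6 = 4.5 hr
(1.5/4.5) * 10^(81.9/10) = 5.16272e+07
(1.2/4.5) * 10^(70.8/10) = 3.20604e+06
(1.2/4.5) * 10^(54.3/10) = 71774.3
(0.6/4.5) * 10^(85.8/10) = 5.06919e+07
Sum = 5.16272e+07 + 3.20604e+06 + 71774.3 + 5.06919e+07 = 1.05597e+08
Leq = 10*log10(1.05597e+08) = 80.237 dB


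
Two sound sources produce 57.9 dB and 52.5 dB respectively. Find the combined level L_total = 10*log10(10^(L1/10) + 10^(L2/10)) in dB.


10^(57.9/10) = 616595
10^(52.5/10) = 177828
Sum = 616595 + 177828 = 794423
L_total = 10*log10(794423) = 59.001 dB


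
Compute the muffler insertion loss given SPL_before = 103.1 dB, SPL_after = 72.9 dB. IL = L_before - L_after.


Insertion loss = SPL without muffler - SPL with muffler
IL = 103.1 - 72.9 = 30.2 dB


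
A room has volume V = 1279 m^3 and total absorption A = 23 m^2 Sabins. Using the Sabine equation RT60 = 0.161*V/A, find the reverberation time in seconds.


RT60 = 0.161 * 1279 / 23 = 8.953 s


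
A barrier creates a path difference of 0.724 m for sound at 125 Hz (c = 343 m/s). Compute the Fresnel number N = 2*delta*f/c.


N = 2*delta*f/c = 2*delta/lambda, where lambda = c/f
lambda = 343 / 125 = 2.744 m
N = 2 * 0.724 / 2.744 = 0.5277


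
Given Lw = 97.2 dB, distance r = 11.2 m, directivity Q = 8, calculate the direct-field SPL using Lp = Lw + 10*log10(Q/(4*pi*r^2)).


4*pi*r^2 = 4*pi*11.2^2 = 1576.33 m^2
Q / (4*pi*r^2) = 8 / 1576.33 = 0.00507508
Lp = 97.2 + 10*log10(0.00507508) = 74.254 dB
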